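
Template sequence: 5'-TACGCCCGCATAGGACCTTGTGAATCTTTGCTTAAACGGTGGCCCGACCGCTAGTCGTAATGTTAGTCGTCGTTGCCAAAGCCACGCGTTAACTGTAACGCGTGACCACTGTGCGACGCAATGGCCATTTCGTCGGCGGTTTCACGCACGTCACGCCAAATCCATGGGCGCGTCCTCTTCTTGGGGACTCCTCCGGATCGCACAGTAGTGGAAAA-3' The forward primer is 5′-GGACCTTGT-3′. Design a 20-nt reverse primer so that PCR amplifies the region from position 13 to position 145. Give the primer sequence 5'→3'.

The product's 3' end on the top strand is position 145.
The reverse primer anneals to the top strand over positions 126–145, i.e. to CATTTCGTCGGCGGTTTCAC.
Its sequence written 5'→3' is the reverse complement: GTGAAACCGCCGACGAAATG.

5'-GTGAAACCGCCGACGAAATG-3'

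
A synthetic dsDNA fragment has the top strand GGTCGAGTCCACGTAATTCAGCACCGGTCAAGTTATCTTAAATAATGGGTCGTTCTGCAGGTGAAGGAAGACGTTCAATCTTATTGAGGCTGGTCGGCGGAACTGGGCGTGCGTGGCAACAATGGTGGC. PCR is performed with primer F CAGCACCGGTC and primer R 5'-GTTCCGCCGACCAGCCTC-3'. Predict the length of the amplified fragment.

The forward primer matches the template at positions 19–29.
Reverse complement of the reverse primer: GAGGCTGGTCGGCGGAAC. This occurs on the top strand at positions 86–103.
The product runs from position 19 to position 103, so its length is 103 − 19 + 1 = 85 bp.

85 bp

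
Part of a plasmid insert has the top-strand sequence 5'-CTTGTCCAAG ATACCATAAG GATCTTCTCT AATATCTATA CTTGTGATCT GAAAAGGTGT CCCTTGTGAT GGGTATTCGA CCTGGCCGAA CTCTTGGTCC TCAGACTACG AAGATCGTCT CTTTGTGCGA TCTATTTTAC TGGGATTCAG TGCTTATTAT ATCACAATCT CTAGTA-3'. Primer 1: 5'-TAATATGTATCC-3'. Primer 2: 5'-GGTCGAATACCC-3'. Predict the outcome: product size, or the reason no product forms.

Primer 1 (TAATATGTATCC) does not match the top strand, and its reverse complement GGATACATATTA does not match either.
With no annealing site for primer 1, no amplification occurs.

No product — primer 1 has no binding site in the template.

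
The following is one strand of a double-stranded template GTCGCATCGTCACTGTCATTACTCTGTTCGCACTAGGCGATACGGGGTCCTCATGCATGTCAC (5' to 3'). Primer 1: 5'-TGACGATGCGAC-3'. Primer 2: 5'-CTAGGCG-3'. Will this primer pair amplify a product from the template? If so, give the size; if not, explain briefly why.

Primer 1 (TGACGATGCGAC) has reverse complement GTCGCATCGTCA, which matches the top strand at positions 1–12; primer 1 anneals to the top strand there with its 3' end pointing upstream toward position 1.
Primer 2 (CTAGGCG) matches the top strand directly at positions 33–39; it anneals to the bottom strand with its 3' end pointing downstream toward position 39.
The 3' ends diverge (primer 1 extends toward position 1, primer 2 toward position 63), so the primers never converge on a shared product.

No product — the primers' 3' ends point away from each other.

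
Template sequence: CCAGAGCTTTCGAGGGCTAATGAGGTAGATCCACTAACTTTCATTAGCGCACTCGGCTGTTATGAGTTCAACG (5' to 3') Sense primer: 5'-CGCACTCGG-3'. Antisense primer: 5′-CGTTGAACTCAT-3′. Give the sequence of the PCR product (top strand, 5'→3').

5'-CGCACTCGGCTGTTATGAGTTCAACG-3'

Forward primer CGCACTCGG is found on the top strand at positions 48–56.
The reverse primer's reverse complement is ATGAGTTCAACG, which matches the template at positions 62–73.
The product is the template from position 48 through 73 (26 bp).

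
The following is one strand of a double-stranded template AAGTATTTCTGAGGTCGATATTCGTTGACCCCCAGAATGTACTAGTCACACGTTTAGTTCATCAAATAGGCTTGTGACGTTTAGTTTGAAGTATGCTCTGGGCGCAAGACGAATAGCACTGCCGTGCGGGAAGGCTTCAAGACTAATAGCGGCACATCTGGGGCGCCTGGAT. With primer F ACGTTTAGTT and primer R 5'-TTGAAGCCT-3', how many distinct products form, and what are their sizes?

Two products: 91 bp, 64 bp

The forward primer ACGTTTAGTT matches the top strand at positions 50–59, 77–86.
The reverse primer's reverse complement is AGGCTTCAA, matching at positions 132–140.
Each forward site pairs with the reverse site to give a product ending at position 140: sizes 91, 64 bp.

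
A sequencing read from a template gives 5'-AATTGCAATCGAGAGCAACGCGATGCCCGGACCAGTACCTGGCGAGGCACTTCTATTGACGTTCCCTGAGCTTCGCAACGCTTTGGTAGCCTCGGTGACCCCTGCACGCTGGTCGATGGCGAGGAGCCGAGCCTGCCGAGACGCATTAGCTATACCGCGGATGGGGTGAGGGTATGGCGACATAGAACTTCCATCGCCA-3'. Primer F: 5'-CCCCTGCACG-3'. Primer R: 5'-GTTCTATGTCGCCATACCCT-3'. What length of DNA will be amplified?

Forward primer CCCCTGCACG is found on the top strand at positions 99–108.
The reverse primer's reverse complement is AGGGTATGGCGACATAGAAC, which matches the template at positions 169–188.
Amplicon spans positions 99–188: 90 bp.

90 bp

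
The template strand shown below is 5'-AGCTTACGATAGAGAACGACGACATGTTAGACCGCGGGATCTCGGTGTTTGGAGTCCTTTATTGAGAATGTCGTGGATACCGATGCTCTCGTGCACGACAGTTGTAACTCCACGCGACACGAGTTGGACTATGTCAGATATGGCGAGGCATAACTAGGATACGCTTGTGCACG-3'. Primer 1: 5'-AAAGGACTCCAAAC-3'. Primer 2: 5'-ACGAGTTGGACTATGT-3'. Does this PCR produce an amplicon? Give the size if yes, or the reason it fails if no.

Primer 1 (AAAGGACTCCAAAC) has reverse complement GTTTGGAGTCCTTT, which matches the top strand at positions 47–60; primer 1 anneals to the top strand there with its 3' end pointing upstream toward position 47.
Primer 2 (ACGAGTTGGACTATGT) matches the top strand directly at positions 119–134; it anneals to the bottom strand with its 3' end pointing downstream toward position 134.
The 3' ends diverge (primer 1 extends toward position 1, primer 2 toward position 173), so the primers never converge on a shared product.

No product — the primers' 3' ends point away from each other.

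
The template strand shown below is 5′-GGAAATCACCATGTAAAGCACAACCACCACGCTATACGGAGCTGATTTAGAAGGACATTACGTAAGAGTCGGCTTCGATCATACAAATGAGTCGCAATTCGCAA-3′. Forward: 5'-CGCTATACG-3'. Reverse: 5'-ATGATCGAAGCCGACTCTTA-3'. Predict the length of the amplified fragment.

Scanning the template, CGCTATACG occurs at positions 30–38; this primer anneals to the bottom strand there with its 3' end pointing downstream.
Taking the reverse complement of ATGATCGAAGCCGACTCTTA gives TAAGAGTCGGCTTCGATCAT, found at positions 63–82 on the template; the primer anneals here to the top strand with its 3' end pointing upstream.
Product length = (reverse-primer end) − (forward-primer start) + 1 = 82 − 30 + 1 = 53 bp.

53 bp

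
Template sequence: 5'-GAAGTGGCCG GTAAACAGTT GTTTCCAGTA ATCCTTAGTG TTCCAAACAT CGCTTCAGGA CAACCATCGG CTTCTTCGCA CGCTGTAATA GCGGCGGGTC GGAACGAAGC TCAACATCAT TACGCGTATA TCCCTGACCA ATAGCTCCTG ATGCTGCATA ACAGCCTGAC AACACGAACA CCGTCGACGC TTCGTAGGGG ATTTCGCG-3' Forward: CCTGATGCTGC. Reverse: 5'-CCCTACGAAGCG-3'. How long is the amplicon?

The forward primer matches the template at positions 147–157.
The reverse primer's reverse complement is CGCTTCGTAGGG, which matches the template at positions 188–199.
Amplicon spans positions 147–199: 53 bp.

53 bp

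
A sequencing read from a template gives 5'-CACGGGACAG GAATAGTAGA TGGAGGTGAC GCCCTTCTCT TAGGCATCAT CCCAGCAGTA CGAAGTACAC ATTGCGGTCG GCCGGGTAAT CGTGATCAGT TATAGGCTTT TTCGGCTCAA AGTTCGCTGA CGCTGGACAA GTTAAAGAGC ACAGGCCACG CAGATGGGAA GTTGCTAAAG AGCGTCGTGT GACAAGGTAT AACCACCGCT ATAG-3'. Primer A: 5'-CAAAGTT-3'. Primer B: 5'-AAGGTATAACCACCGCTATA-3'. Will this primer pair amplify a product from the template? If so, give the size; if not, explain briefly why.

Primer A (CAAAGTT) matches the top strand at positions 118–124 (3' end points downstream).
Primer B (AAGGTATAACCACCGCTATA) also matches the top strand directly, at positions 194–213 — its reverse complement TATAGCGGTGGTTATACCTT is not present.
Both primers anneal to the bottom strand with 3' ends pointing the same way, so neither can prime synthesis back toward the other.

No product — both primers anneal to the same strand and extend in the same direction.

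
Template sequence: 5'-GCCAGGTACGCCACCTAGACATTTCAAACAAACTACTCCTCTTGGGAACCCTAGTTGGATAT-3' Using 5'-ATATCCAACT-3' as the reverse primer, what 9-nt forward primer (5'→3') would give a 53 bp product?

5'-GCCACCTAG-3'

The reverse primer's reverse complement AGTTGGATAT matches the template at positions 53–62, so the product ends at position 62.
A 53 bp product then starts at position 62 − 53 + 1 = 10.
The forward primer is identical to the top strand there: GCCACCTAG.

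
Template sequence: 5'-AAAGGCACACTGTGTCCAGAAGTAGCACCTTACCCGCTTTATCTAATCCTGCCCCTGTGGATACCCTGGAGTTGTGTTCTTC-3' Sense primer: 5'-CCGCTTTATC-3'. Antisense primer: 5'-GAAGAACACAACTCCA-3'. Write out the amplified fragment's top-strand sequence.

Forward primer CCGCTTTATC is found on the top strand at positions 34–43.
Reverse complement of the reverse primer: TGGAGTTGTGTTCTTC. This occurs on the top strand at positions 67–82.
The product is the template from position 34 through 82 (49 bp).

5'-CCGCTTTATCTAATCCTGCCCCTGTGGATACCCTGGAGTTGTGTTCTTC-3'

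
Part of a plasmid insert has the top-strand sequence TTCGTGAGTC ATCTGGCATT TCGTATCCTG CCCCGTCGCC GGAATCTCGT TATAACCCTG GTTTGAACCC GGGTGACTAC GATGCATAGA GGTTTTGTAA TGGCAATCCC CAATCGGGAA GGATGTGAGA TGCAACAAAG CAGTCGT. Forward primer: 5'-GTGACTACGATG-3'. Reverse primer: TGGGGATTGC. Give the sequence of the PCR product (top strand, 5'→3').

5'-GTGACTACGATGCATAGAGGTTTTGTAATGGCAATCCCCA-3'

Forward primer GTGACTACGATG is found on the top strand at positions 73–84.
Reverse complement of the reverse primer: GCAATCCCCA. This occurs on the top strand at positions 103–112.
The product is the template from position 73 through 112 (40 bp).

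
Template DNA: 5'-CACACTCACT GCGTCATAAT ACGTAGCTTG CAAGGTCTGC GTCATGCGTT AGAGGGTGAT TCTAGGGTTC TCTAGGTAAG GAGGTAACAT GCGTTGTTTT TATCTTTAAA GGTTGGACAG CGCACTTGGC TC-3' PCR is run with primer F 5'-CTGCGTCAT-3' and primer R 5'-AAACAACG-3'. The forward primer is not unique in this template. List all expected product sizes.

91 bp, 63 bp

The forward primer CTGCGTCAT matches the top strand at positions 9–17, 37–45.
The reverse primer's reverse complement is CGTTGTTT, matching at positions 92–99.
Each forward site pairs with the reverse site to give a product ending at position 99: sizes 91, 63 bp.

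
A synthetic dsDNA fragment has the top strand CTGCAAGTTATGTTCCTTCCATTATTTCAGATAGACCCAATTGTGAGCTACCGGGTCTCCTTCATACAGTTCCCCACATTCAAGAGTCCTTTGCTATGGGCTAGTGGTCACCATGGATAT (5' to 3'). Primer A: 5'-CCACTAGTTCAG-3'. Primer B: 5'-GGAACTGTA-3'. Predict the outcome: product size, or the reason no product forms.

No product — primer A has no binding site in the template.

Primer A (CCACTAGTTCAG) does not match the top strand, and its reverse complement CTGAACTAGTGG does not match either.
With no annealing site for primer A, no amplification occurs.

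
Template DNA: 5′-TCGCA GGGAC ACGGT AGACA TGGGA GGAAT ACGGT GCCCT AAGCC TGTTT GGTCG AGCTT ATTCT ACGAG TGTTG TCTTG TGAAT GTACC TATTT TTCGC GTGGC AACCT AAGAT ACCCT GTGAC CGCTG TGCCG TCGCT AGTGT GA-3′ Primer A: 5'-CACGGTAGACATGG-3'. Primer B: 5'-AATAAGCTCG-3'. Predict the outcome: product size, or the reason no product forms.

Primer A (CACGGTAGACATGG) matches the top strand at positions 10–23; it acts as a forward primer.
Primer B's reverse complement is CGAGCTTATT, matching the top strand at positions 54–63; it acts as a reverse primer.
The 3' ends face each other across positions 10–63, giving a 54 bp product.

Yes — a 54 bp product.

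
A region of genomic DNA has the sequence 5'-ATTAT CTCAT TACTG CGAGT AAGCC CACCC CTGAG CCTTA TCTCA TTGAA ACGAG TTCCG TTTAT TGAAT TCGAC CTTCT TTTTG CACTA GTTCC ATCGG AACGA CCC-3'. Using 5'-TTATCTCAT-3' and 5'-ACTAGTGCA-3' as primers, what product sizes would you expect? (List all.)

91 bp, 55 bp

The forward primer TTATCTCAT matches the top strand at positions 2–10, 38–46.
The reverse primer's reverse complement is TGCACTAGT, matching at positions 84–92.
Each forward site pairs with the reverse site to give a product ending at position 92: sizes 91, 55 bp.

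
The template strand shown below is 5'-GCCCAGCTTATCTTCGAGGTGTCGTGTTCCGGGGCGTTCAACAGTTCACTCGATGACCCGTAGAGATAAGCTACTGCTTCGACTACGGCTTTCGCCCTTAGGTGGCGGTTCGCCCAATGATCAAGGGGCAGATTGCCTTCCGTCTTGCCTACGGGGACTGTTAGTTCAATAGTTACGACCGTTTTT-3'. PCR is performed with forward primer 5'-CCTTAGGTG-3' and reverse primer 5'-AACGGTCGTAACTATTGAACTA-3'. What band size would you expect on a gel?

Forward primer CCTTAGGTG is found on the top strand at positions 96–104.
Taking the reverse complement of AACGGTCGTAACTATTGAACTA gives TAGTTCAATAGTTACGACCGTT, found at positions 162–183 on the template; the primer anneals here to the top strand with its 3' end pointing upstream.
Amplicon spans positions 96–183: 88 bp.

88 bp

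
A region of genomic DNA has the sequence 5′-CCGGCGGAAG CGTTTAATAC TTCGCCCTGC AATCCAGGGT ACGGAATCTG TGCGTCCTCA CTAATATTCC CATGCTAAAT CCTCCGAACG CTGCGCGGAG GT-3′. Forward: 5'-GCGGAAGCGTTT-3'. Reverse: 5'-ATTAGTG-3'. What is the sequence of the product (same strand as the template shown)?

5'-GCGGAAGCGTTTAATACTTCGCCCTGCAATCCAGGGTACGGAATCTGTGCGTCCTCACTAAT-3'

Forward primer GCGGAAGCGTTT is found on the top strand at positions 4–15.
Reverse complement of the reverse primer: CACTAAT. This occurs on the top strand at positions 59–65.
The product is the template from position 4 through 65 (62 bp).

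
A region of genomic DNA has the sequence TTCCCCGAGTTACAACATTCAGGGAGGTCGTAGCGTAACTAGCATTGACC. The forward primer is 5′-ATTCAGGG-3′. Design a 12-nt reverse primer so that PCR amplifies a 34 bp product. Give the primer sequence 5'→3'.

The forward primer binds at positions 17–24, so a 34 bp product ends at position 17 + 34 − 1 = 50.
The reverse primer anneals to the top strand over positions 39–50, i.e. to CTAGCATTGACC.
Its sequence written 5'→3' is the reverse complement: GGTCAATGCTAG.

5'-GGTCAATGCTAG-3'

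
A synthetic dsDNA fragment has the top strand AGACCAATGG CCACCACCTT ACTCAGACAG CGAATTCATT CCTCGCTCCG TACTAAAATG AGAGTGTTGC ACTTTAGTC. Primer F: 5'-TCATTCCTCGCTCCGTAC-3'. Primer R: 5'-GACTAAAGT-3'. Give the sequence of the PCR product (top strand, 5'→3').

Scanning the template, TCATTCCTCGCTCCGTAC occurs at positions 36–53; this primer anneals to the bottom strand there with its 3' end pointing downstream.
The reverse primer's reverse complement is ACTTTAGTC, which matches the template at positions 71–79.
The product is the template from position 36 through 79 (44 bp).

5'-TCATTCCTCGCTCCGTACTAAAATGAGAGTGTTGCACTTTAGTC-3'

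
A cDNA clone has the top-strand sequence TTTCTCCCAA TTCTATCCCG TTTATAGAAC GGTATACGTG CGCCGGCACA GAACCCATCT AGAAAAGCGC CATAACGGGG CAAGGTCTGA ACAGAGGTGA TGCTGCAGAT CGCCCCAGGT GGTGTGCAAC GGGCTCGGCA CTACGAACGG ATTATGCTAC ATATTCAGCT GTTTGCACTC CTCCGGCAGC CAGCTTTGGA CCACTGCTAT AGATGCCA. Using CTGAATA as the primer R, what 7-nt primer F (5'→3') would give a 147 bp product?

5'-TTATAGA-3'

The reverse primer's reverse complement TATTCAG matches the template at positions 162–168, so the product ends at position 168.
A 147 bp product then starts at position 168 − 147 + 1 = 22.
The forward primer is identical to the top strand there: TTATAGA.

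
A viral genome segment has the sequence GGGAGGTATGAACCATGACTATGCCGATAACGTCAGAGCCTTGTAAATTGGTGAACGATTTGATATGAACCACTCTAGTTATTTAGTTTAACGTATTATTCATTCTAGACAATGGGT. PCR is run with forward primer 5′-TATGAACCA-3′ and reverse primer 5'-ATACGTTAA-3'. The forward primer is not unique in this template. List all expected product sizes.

The forward primer TATGAACCA matches the top strand at positions 7–15, 64–72.
The reverse primer's reverse complement is TTAACGTAT, matching at positions 88–96.
Each forward site pairs with the reverse site to give a product ending at position 96: sizes 90, 33 bp.

90 bp, 33 bp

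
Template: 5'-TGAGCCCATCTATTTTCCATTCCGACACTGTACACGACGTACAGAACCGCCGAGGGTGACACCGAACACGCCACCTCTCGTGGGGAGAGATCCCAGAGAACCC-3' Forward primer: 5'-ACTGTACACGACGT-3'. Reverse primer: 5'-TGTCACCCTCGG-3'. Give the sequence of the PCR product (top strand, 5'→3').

Scanning the template, ACTGTACACGACGT occurs at positions 27–40; this primer anneals to the bottom strand there with its 3' end pointing downstream.
Taking the reverse complement of TGTCACCCTCGG gives CCGAGGGTGACA, found at positions 50–61 on the template; the primer anneals here to the top strand with its 3' end pointing upstream.
The product is the template from position 27 through 61 (35 bp).

5'-ACTGTACACGACGTACAGAACCGCCGAGGGTGACA-3'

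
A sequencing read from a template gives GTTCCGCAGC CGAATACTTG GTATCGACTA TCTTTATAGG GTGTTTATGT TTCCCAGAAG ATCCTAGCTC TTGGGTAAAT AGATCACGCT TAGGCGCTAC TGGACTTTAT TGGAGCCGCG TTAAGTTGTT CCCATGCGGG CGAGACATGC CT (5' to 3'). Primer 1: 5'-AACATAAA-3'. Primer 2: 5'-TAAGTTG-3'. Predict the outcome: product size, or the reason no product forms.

Primer 1 (AACATAAA) has reverse complement TTTATGTT, which matches the top strand at positions 44–51; primer 1 anneals to the top strand there with its 3' end pointing upstream toward position 44.
Primer 2 (TAAGTTG) matches the top strand directly at positions 122–128; it anneals to the bottom strand with its 3' end pointing downstream toward position 128.
The 3' ends diverge (primer 1 extends toward position 1, primer 2 toward position 152), so the primers never converge on a shared product.

No product — the primers' 3' ends point away from each other.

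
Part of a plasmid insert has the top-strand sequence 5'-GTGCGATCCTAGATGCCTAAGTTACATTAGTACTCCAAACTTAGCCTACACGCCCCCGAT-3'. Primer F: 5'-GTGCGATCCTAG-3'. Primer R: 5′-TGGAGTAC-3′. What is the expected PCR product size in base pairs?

37 bp

Forward primer GTGCGATCCTAG is found on the top strand at positions 1–12.
Reverse complement of the reverse primer: GTACTCCA. This occurs on the top strand at positions 30–37.
The product runs from position 1 to position 37, so its length is 37 − 1 + 1 = 37 bp.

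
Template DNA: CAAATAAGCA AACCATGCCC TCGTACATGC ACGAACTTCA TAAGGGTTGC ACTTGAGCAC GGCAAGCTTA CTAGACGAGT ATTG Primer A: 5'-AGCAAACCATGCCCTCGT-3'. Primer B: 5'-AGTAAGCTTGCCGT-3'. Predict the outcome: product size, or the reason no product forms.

Primer A (AGCAAACCATGCCCTCGT) matches the top strand at positions 7–24; it acts as a forward primer.
Primer B's reverse complement is ACGGCAAGCTTACT, matching the top strand at positions 59–72; it acts as a reverse primer.
The 3' ends face each other across positions 7–72, giving a 66 bp product.

Yes — a 66 bp product.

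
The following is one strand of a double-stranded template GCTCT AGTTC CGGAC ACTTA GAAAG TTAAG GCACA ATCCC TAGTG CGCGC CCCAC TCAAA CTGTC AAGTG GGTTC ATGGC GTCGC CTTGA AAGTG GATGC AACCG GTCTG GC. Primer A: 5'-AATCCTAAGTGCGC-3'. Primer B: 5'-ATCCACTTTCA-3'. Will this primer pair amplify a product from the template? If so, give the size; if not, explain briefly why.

No product — primer A has no binding site in the template.

Primer A (AATCCTAAGTGCGC) does not match the top strand, and its reverse complement GCGCACTTAGGATT does not match either.
With no annealing site for primer A, no amplification occurs.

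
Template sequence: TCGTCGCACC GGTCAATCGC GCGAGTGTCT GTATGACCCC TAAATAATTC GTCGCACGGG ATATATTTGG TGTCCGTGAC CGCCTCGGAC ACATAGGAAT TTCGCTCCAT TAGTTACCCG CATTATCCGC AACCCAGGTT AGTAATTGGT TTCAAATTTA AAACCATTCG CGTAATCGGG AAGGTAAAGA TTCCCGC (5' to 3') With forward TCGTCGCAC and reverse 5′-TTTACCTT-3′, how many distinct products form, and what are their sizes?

Two products: 188 bp, 140 bp

The forward primer TCGTCGCAC matches the top strand at positions 1–9, 49–57.
The reverse primer's reverse complement is AAGGTAAA, matching at positions 181–188.
Each forward site pairs with the reverse site to give a product ending at position 188: sizes 188, 140 bp.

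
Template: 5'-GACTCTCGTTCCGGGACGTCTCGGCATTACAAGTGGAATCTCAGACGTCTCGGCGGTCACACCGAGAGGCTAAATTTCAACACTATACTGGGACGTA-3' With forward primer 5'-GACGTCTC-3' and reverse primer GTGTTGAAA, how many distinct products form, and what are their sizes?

The forward primer GACGTCTC matches the top strand at positions 15–22, 44–51.
The reverse primer's reverse complement is TTTCAACAC, matching at positions 75–83.
Each forward site pairs with the reverse site to give a product ending at position 83: sizes 69, 40 bp.

Two products: 69 bp, 40 bp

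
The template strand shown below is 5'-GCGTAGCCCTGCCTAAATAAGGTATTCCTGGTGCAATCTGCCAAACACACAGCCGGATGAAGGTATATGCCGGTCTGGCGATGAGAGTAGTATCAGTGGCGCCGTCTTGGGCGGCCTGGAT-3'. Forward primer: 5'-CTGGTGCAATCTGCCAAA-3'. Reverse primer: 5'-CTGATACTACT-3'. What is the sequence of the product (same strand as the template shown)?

The forward primer matches the template at positions 28–45.
The reverse primer's reverse complement is AGTAGTATCAG, which matches the template at positions 86–96.
The product is the template from position 28 through 96 (69 bp).

5'-CTGGTGCAATCTGCCAAACACACAGCCGGATGAAGGTATATGCCGGTCTGGCGATGAGAGTAGTATCAG-3'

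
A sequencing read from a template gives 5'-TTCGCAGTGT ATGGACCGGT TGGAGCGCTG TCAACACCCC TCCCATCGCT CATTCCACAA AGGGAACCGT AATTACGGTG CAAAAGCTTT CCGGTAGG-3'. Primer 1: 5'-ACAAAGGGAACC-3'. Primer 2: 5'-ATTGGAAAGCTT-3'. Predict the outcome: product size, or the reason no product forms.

Primer 2 (ATTGGAAAGCTT) does not match the top strand, and its reverse complement AAGCTTTCCAAT does not match either.
With no annealing site for primer 2, no amplification occurs.

No product — primer 2 has no binding site in the template.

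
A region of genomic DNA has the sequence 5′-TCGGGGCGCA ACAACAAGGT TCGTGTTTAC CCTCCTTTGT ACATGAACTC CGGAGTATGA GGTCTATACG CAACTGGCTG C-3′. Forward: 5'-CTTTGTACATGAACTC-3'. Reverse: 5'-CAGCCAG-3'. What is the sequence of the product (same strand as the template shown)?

The forward primer matches the template at positions 35–50.
The reverse primer's reverse complement is CTGGCTG, which matches the template at positions 74–80.
The product is the template from position 35 through 80 (46 bp).

5'-CTTTGTACATGAACTCCGGAGTATGAGGTCTATACGCAACTGGCTG-3'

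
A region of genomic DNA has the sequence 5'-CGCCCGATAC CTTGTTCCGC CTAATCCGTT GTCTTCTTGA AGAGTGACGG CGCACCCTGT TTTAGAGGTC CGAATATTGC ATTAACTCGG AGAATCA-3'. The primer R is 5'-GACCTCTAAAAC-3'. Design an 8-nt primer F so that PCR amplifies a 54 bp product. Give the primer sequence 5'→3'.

5'-CCGCCTAA-3'

The reverse primer's reverse complement GTTTTAGAGGTC matches the template at positions 59–70, so the product ends at position 70.
A 54 bp product then starts at position 70 − 54 + 1 = 17.
The forward primer is identical to the top strand there: CCGCCTAA.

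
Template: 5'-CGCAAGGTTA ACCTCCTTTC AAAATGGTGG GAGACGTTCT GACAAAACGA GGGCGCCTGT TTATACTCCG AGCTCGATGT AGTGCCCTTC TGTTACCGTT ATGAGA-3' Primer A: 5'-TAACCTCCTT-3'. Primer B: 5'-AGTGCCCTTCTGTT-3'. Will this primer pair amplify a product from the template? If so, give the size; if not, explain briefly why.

No product — both primers anneal to the same strand and extend in the same direction.

Primer A (TAACCTCCTT) matches the top strand at positions 9–18 (3' end points downstream).
Primer B (AGTGCCCTTCTGTT) also matches the top strand directly, at positions 81–94 — its reverse complement AACAGAAGGGCACT is not present.
Both primers anneal to the bottom strand with 3' ends pointing the same way, so neither can prime synthesis back toward the other.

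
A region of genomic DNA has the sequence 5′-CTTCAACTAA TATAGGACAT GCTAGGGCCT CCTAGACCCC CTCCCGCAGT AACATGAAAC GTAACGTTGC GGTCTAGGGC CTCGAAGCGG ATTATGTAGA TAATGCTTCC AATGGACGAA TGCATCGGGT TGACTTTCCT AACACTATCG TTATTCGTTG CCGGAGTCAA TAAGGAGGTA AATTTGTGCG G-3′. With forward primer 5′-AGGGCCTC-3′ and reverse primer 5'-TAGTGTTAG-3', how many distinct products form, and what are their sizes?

Two products: 124 bp, 72 bp

The forward primer AGGGCCTC matches the top strand at positions 24–31, 76–83.
The reverse primer's reverse complement is CTAACACTA, matching at positions 139–147.
Each forward site pairs with the reverse site to give a product ending at position 147: sizes 124, 72 bp.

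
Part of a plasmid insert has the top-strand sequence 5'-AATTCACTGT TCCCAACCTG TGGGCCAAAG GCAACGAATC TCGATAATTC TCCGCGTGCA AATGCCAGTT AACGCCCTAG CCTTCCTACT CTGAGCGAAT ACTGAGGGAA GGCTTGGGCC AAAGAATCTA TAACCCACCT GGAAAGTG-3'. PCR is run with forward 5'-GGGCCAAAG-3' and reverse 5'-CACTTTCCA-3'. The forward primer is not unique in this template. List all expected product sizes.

127 bp, 33 bp

The forward primer GGGCCAAAG matches the top strand at positions 22–30, 116–124.
The reverse primer's reverse complement is TGGAAAGTG, matching at positions 140–148.
Each forward site pairs with the reverse site to give a product ending at position 148: sizes 127, 33 bp.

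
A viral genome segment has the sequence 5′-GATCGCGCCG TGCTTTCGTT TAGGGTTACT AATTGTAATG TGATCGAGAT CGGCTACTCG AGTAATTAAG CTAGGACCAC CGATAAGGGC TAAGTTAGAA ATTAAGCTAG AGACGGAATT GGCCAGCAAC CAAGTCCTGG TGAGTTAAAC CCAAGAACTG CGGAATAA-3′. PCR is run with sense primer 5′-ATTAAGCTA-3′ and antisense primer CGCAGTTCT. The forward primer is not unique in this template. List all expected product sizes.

The forward primer ATTAAGCTA matches the top strand at positions 65–73, 101–109.
The reverse primer's reverse complement is AGAACTGCG, matching at positions 154–162.
Each forward site pairs with the reverse site to give a product ending at position 162: sizes 98, 62 bp.

98 bp, 62 bp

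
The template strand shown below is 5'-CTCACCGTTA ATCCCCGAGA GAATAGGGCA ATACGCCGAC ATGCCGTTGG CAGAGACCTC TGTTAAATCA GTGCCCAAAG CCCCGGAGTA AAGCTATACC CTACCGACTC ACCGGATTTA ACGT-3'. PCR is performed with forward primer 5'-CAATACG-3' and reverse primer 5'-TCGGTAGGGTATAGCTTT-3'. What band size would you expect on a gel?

79 bp

Forward primer CAATACG is found on the top strand at positions 29–35.
The reverse primer's reverse complement is AAAGCTATACCCTACCGA, which matches the template at positions 90–107.
Product length = (reverse-primer end) − (forward-primer start) + 1 = 107 − 29 + 1 = 79 bp.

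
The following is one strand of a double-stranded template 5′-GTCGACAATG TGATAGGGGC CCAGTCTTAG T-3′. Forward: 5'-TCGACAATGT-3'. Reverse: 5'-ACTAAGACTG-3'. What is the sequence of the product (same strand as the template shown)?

Forward primer TCGACAATGT is found on the top strand at positions 2–11.
The reverse primer's reverse complement is CAGTCTTAGT, which matches the template at positions 22–31.
The product is the template from position 2 through 31 (30 bp).

5'-TCGACAATGTGATAGGGGCCCAGTCTTAGT-3'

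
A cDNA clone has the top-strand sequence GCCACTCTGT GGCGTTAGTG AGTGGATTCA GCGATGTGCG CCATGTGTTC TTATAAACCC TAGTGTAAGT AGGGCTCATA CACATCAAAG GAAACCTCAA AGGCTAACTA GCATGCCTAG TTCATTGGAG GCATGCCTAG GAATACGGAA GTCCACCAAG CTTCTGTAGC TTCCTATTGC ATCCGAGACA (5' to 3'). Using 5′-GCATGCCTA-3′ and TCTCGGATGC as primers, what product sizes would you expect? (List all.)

78 bp, 58 bp

The forward primer GCATGCCTA matches the top strand at positions 111–119, 131–139.
The reverse primer's reverse complement is GCATCCGAGA, matching at positions 179–188.
Each forward site pairs with the reverse site to give a product ending at position 188: sizes 78, 58 bp.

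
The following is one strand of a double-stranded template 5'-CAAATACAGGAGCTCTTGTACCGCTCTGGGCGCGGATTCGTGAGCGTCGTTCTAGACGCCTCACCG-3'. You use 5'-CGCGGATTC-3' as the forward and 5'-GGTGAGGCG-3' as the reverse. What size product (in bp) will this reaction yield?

35 bp

Forward primer CGCGGATTC is found on the top strand at positions 31–39.
The reverse primer's reverse complement is CGCCTCACC, which matches the template at positions 57–65.
Amplicon spans positions 31–65: 35 bp.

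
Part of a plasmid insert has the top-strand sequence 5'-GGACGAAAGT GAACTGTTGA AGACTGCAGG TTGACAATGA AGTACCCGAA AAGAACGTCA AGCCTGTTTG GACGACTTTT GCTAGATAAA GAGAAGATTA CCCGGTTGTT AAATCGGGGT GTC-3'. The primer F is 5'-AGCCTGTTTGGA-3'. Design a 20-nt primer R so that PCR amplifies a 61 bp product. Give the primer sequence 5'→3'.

5'-CACCCCGATTTAACAACCGG-3'

The forward primer binds at positions 61–72, so a 61 bp product ends at position 61 + 61 − 1 = 121.
The reverse primer anneals to the top strand over positions 102–121, i.e. to CCGGTTGTTAAATCGGGGTG.
Its sequence written 5'→3' is the reverse complement: CACCCCGATTTAACAACCGG.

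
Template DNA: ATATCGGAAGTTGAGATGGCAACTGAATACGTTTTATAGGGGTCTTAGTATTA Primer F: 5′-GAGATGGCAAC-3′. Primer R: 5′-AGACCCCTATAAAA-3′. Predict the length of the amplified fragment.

33 bp

The forward primer matches the template at positions 13–23.
The reverse primer's reverse complement is TTTTATAGGGGTCT, which matches the template at positions 32–45.
The product runs from position 13 to position 45, so its length is 45 − 13 + 1 = 33 bp.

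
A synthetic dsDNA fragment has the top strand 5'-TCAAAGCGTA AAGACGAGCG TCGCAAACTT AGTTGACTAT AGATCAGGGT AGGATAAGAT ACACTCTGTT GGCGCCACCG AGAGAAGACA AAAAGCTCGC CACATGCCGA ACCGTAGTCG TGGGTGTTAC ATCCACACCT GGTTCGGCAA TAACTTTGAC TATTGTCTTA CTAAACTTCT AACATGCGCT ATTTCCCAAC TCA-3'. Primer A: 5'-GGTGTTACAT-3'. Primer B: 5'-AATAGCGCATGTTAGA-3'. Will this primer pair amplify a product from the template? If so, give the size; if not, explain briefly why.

Yes — a 71 bp product.

Primer A (GGTGTTACAT) matches the top strand at positions 123–132; it acts as a forward primer.
Primer B's reverse complement is TCTAACATGCGCTATT, matching the top strand at positions 178–193; it acts as a reverse primer.
The 3' ends face each other across positions 123–193, giving a 71 bp product.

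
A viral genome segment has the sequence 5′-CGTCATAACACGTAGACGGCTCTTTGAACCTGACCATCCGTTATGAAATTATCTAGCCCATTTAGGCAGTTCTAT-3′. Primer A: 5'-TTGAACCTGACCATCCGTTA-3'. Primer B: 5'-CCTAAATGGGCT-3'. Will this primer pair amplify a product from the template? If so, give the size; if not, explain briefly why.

Yes — a 43 bp product.

Primer A (TTGAACCTGACCATCCGTTA) matches the top strand at positions 24–43; it acts as a forward primer.
Primer B's reverse complement is AGCCCATTTAGG, matching the top strand at positions 55–66; it acts as a reverse primer.
The 3' ends face each other across positions 24–66, giving a 43 bp product.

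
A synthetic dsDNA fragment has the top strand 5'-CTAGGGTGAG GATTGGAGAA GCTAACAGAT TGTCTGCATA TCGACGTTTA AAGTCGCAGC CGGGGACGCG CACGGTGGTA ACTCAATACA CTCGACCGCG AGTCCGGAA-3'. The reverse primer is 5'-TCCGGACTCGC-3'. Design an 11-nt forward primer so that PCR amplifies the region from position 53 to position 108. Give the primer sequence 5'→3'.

The reverse primer's reverse complement GCGAGTCCGGA matches the template at positions 98–108; the product starts at position 53.
The forward primer is identical to the top strand over positions 53–63: GTCGCAGCCGG.

5'-GTCGCAGCCGG-3'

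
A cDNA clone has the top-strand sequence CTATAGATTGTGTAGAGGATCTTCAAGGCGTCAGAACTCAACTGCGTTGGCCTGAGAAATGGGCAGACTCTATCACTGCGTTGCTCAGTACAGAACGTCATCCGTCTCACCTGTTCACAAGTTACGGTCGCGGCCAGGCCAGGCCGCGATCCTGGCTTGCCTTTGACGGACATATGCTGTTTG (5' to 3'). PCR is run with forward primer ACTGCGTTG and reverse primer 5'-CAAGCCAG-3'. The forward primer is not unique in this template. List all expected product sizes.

119 bp, 85 bp

The forward primer ACTGCGTTG matches the top strand at positions 41–49, 75–83.
The reverse primer's reverse complement is CTGGCTTG, matching at positions 152–159.
Each forward site pairs with the reverse site to give a product ending at position 159: sizes 119, 85 bp.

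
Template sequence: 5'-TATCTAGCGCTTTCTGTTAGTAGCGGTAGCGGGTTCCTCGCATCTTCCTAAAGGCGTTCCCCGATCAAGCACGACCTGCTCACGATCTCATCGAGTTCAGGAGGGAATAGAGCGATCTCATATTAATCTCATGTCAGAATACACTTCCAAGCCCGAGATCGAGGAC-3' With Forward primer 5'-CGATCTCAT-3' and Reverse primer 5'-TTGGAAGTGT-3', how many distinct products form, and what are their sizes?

Two products: 68 bp, 38 bp

The forward primer CGATCTCAT matches the top strand at positions 83–91, 113–121.
The reverse primer's reverse complement is ACACTTCCAA, matching at positions 141–150.
Each forward site pairs with the reverse site to give a product ending at position 150: sizes 68, 38 bp.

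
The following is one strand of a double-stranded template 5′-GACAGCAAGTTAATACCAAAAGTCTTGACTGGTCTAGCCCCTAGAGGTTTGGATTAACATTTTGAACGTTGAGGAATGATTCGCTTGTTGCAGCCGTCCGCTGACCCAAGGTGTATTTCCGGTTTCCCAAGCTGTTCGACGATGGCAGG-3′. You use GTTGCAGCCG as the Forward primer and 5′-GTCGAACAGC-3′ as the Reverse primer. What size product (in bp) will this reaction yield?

54 bp

Forward primer GTTGCAGCCG is found on the top strand at positions 87–96.
Reverse complement of the reverse primer: GCTGTTCGAC. This occurs on the top strand at positions 131–140.
Product length = (reverse-primer end) − (forward-primer start) + 1 = 140 − 87 + 1 = 54 bp.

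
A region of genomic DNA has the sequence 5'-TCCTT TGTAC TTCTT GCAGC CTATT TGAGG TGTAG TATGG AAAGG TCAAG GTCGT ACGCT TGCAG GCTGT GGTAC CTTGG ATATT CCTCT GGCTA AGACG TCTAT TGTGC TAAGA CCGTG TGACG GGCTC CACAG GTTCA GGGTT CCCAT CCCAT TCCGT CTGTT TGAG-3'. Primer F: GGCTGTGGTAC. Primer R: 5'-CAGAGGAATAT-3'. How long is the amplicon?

Forward primer GGCTGTGGTAC is found on the top strand at positions 65–75.
Reverse complement of the reverse primer: ATATTCCTCTG. This occurs on the top strand at positions 81–91.
Product length = (reverse-primer end) − (forward-primer start) + 1 = 91 − 65 + 1 = 27 bp.

27 bp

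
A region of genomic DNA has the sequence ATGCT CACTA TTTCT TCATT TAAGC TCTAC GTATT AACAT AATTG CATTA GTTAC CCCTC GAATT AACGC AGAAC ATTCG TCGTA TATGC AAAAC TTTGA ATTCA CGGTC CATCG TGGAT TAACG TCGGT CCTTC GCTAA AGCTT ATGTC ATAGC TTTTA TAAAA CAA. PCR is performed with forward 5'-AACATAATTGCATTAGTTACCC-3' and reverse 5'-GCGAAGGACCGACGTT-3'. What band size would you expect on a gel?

The forward primer matches the template at positions 36–57.
The reverse primer's reverse complement is AACGTCGGTCCTTCGC, which matches the template at positions 122–137.
The product runs from position 36 to position 137, so its length is 137 − 36 + 1 = 102 bp.

102 bp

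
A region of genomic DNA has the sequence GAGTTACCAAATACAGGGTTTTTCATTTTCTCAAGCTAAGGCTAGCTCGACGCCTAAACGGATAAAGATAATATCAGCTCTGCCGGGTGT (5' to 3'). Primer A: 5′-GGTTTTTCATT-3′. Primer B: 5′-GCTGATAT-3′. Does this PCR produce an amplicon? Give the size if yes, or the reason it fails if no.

Primer A (GGTTTTTCATT) matches the top strand at positions 17–27; it acts as a forward primer.
Primer B's reverse complement is ATATCAGC, matching the top strand at positions 71–78; it acts as a reverse primer.
The 3' ends face each other across positions 17–78, giving a 62 bp product.

Yes — a 62 bp product.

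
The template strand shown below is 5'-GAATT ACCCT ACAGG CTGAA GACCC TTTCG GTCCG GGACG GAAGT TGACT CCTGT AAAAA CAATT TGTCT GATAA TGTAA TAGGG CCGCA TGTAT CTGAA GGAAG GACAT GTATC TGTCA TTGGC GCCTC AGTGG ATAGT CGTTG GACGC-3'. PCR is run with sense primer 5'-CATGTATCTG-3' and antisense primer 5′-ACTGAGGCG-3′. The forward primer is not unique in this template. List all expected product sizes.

45 bp, 26 bp

The forward primer CATGTATCTG matches the top strand at positions 89–98, 108–117.
The reverse primer's reverse complement is CGCCTCAGT, matching at positions 125–133.
Each forward site pairs with the reverse site to give a product ending at position 133: sizes 45, 26 bp.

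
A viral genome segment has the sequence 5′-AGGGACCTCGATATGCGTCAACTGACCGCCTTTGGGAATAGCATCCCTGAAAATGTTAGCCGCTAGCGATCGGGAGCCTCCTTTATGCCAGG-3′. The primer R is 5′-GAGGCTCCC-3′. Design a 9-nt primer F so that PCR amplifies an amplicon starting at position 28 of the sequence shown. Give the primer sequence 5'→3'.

5'-GCCTTTGGG-3'

The reverse primer's reverse complement GGGAGCCTC matches the template at positions 72–80; the product starts at position 28.
The forward primer is identical to the top strand over positions 28–36: GCCTTTGGG.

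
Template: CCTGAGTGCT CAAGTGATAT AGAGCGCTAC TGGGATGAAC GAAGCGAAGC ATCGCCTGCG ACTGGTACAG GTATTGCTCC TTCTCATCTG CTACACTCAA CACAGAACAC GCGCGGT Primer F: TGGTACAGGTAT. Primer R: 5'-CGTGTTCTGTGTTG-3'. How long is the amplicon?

The forward primer matches the template at positions 63–74.
Taking the reverse complement of CGTGTTCTGTGTTG gives CAACACAGAACACG, found at positions 98–111 on the template; the primer anneals here to the top strand with its 3' end pointing upstream.
Product length = (reverse-primer end) − (forward-primer start) + 1 = 111 − 63 + 1 = 49 bp.

49 bp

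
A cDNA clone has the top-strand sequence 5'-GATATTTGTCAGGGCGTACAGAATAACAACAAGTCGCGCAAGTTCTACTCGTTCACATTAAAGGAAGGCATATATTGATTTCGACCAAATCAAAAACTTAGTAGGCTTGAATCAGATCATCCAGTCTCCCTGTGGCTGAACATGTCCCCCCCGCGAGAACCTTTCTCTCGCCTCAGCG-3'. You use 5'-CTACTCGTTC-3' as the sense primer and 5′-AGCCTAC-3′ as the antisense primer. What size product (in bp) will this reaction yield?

The forward primer matches the template at positions 45–54.
The reverse primer's reverse complement is GTAGGCT, which matches the template at positions 101–107.
Amplicon spans positions 45–107: 63 bp.

63 bp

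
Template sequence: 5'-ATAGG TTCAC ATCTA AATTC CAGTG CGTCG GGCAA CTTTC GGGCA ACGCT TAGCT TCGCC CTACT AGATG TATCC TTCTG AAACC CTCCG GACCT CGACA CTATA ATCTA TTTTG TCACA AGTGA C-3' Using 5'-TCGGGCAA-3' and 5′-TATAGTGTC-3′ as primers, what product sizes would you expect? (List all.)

78 bp, 67 bp

The forward primer TCGGGCAA matches the top strand at positions 28–35, 39–46.
The reverse primer's reverse complement is GACACTATA, matching at positions 97–105.
Each forward site pairs with the reverse site to give a product ending at position 105: sizes 78, 67 bp.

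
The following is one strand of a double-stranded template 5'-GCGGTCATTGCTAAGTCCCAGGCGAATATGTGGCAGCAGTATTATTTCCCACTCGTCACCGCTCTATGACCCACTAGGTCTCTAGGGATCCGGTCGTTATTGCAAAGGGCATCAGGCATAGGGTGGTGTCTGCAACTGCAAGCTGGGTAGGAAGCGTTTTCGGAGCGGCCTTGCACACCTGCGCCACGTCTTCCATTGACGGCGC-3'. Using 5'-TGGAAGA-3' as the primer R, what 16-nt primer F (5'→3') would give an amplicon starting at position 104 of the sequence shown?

5'-AAAGGGCATCAGGCAT-3'

The reverse primer's reverse complement TCTTCCA matches the template at positions 189–195; the product starts at position 104.
The forward primer is identical to the top strand over positions 104–119: AAAGGGCATCAGGCAT.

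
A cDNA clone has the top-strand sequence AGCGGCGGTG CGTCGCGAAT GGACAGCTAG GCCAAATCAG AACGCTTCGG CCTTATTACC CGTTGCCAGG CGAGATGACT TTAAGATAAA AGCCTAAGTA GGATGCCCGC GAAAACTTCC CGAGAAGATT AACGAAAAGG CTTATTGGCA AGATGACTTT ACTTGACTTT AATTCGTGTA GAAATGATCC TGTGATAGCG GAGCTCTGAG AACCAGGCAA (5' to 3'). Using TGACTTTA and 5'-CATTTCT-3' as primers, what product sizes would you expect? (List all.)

The forward primer TGACTTTA matches the top strand at positions 76–83, 154–161, 164–171.
The reverse primer's reverse complement is AGAAATG, matching at positions 180–186.
Each forward site pairs with the reverse site to give a product ending at position 186: sizes 111, 33, 23 bp.

111 bp, 33 bp, 23 bp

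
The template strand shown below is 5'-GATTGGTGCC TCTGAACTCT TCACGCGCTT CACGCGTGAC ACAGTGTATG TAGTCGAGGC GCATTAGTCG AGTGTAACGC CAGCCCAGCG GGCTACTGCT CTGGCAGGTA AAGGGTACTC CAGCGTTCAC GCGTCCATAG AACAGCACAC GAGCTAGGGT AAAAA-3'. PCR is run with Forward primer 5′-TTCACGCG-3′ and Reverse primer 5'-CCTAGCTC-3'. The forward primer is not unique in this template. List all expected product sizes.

The forward primer TTCACGCG matches the top strand at positions 20–27, 29–36, 126–133.
The reverse primer's reverse complement is GAGCTAGG, matching at positions 151–158.
Each forward site pairs with the reverse site to give a product ending at position 158: sizes 139, 130, 33 bp.

139 bp, 130 bp, 33 bp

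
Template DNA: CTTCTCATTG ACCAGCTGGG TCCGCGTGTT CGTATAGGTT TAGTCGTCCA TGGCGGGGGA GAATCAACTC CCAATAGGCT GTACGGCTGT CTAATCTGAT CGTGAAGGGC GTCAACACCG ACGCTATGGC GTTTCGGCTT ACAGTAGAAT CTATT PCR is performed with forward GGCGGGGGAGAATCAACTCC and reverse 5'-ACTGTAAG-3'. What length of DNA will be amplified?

Forward primer GGCGGGGGAGAATCAACTCC is found on the top strand at positions 52–71.
Reverse complement of the reverse primer: CTTACAGT. This occurs on the top strand at positions 138–145.
The product runs from position 52 to position 145, so its length is 145 − 52 + 1 = 94 bp.

94 bp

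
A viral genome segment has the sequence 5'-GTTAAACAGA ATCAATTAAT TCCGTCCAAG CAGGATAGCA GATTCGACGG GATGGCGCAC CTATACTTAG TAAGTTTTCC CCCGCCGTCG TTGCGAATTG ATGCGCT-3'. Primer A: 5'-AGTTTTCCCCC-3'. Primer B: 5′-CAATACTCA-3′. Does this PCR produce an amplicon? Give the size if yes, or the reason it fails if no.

No product — primer B has no binding site in the template.

Primer B (CAATACTCA) does not match the top strand, and its reverse complement TGAGTATTG does not match either.
With no annealing site for primer B, no amplification occurs.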